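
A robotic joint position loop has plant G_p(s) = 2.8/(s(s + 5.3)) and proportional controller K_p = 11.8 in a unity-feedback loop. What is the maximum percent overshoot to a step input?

The closed-loop denominator s² + 5.3s + 33.04 gives ω_n = √33.04 = 5.748 and ζ = 5.3/(2ω_n) = 0.461.
%OS = 100·exp(−πζ/√(1−ζ²)) = 100·exp(−π·0.461/√0.7875) = 19.6%.

19.6%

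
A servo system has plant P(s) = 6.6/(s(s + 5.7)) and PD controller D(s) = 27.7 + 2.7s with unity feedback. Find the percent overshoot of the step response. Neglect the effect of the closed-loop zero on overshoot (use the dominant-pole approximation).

Forward path: (27.7 + 2.7s)·6.6/(s(s+5.7)). The closed-loop characteristic equation is s² + (5.7 + 6.6·2.7)s + 6.6·27.7 = 0.
That is s² + 23.52s + 182.8 = 0, so ω_n = 13.52 rad/s and ζ = 23.52/(2·13.52) = 0.8698.
%OS = 100·exp(−πζ/√(1−ζ²)) = 0.394%.

0.394%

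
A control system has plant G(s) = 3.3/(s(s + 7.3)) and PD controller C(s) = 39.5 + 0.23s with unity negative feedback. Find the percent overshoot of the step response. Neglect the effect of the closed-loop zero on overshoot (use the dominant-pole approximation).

Forward path: (39.5 + 0.23s)·3.3/(s(s+7.3)). The closed-loop characteristic equation is s² + (7.3 + 3.3·0.23)s + 3.3·39.5 = 0.
That is s² + 8.059s + 130.3 = 0, so ω_n = 11.42 rad/s and ζ = 8.059/(2·11.42) = 0.3529.
%OS = 100·exp(−πζ/√(1−ζ²)) = 30.6%.

30.6%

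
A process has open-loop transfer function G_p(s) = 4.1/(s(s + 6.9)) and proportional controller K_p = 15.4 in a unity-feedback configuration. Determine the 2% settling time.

T_s ≈ 1.16 s

From 1 + K_pG_p(s) = 0: s² + 6.9s + 63.14 = 0 ⇒ ω_n = 7.946, ζ = 0.4342.
2% settling time T_s ≈ 4/(ζω_n) = 4/3.45 = 1.16 s.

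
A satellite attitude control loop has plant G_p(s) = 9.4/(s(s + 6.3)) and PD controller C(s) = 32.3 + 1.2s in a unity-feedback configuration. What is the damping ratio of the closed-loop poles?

ζ = 0.504

Forward path: (32.3 + 1.2s)·9.4/(s(s+6.3)). The closed-loop characteristic equation is s² + (6.3 + 9.4·1.2)s + 9.4·32.3 = 0.
That is s² + 17.58s + 303.6 = 0, so ω_n = 17.42 rad/s and ζ = 17.58/(2·17.42) = 0.5045.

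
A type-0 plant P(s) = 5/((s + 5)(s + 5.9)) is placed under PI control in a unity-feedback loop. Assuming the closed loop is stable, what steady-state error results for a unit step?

The PI controller's integrator makes the forward path type 1, so e_ss to a step is zero.

0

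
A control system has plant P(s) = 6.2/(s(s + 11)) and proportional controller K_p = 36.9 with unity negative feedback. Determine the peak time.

The closed-loop denominator s² + 11s + 228.8 gives ω_n = √228.8 = 15.13 and ζ = 11/(2ω_n) = 0.3636.
Damped frequency ω_d = ω_n√(1−ζ²) = 14.09 rad/s, so peak time T_p = π/ω_d = 0.223 s.

T_p = 0.223 s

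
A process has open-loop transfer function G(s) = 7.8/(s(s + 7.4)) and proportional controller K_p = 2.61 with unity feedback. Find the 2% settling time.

The closed-loop denominator s² + 7.4s + 20.36 gives ω_n = √20.36 = 4.512 and ζ = 7.4/(2ω_n) = 0.82.
2% settling time T_s ≈ 4/(ζω_n) = 4/3.7 = 1.08 s.

T_s ≈ 1.08 s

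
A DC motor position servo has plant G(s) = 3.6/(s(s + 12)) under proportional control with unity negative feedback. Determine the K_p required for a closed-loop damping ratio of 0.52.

Closed-loop characteristic equation: s² + 12s + K_p·3.6 = 0.
So ω_n = √(3.6K_p) and 2ζω_n = 12, giving ζ = 12/(2√(3.6K_p)).
Setting ζ = 0.52: √(3.6K_p) = 12/(2·0.52) = 11.54, so K_p = 133.1/3.6 = 37.

K_p = 37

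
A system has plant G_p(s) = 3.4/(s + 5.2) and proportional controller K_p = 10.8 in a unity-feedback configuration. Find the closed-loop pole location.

Closed-loop transfer function: T(s) = K_p·G_p(s)/(1 + K_p·G_p(s)) = 36.72/(s + 5.2 + 36.72) = 36.72/(s + 41.92).
The closed-loop pole is at s = −41.92.

s = -41.92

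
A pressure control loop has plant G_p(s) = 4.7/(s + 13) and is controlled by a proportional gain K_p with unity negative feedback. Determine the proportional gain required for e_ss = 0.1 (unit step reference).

The loop is type 0, so e_ss(step) = 1/(1 + K_pos) with K_pos = K_p·G_p(0).
G_p(0) = 0.3615. Require 1/(1 + K_p·0.3615) = 0.1, so 1 + 0.3615·K_p = 10.
K_p = (10 − 1)/0.3615 = 24.9.

K_p = 24.9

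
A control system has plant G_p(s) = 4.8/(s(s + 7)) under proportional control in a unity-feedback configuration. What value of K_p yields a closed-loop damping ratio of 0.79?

K_p = 4.09

Closed-loop characteristic equation: s² + 7s + K_p·4.8 = 0.
So ω_n = √(4.8K_p) and 2ζω_n = 7, giving ζ = 7/(2√(4.8K_p)).
Setting ζ = 0.79: √(4.8K_p) = 7/(2·0.79) = 4.43, so K_p = 19.63/4.8 = 4.09.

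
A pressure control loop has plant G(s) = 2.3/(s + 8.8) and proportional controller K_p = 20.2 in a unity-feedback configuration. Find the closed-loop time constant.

Closed-loop transfer function: T(s) = K_p·G(s)/(1 + K_p·G(s)) = 46.46/(s + 8.8 + 46.46) = 46.46/(s + 55.26).
Time constant τ = 1/55.26 = 0.0181 s.

τ = 0.0181 s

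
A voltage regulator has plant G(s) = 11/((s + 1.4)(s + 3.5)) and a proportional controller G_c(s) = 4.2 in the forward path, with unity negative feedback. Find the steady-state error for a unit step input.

The loop is type 0. Static position error constant K_pos = G_c(0)·G(0) = 4.2·2.245 = 9.429.
Steady-state error to a unit step: e_ss = 1/(1+K_pos) = 1/10.43 = 0.0959.

0.0959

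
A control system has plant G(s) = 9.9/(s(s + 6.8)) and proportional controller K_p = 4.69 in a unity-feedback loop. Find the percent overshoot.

16.4%

From 1 + K_pG(s) = 0: s² + 6.8s + 46.43 = 0 ⇒ ω_n = 6.814, ζ = 0.499.
%OS = 100·exp(−πζ/√(1−ζ²)) = 100·exp(−π·0.499/√0.751) = 16.4%.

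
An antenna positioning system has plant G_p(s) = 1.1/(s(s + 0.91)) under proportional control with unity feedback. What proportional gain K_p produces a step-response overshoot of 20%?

K_p = 0.905

From %OS = 100·exp(−πζ/√(1−ζ²)) = 20%, ζ = −ln(0.2)/√(π²+ln²(0.2)) = 0.4559.
Characteristic equation s² + 0.91s + 1.1K_p = 0 gives ζ = 0.91/(2√(1.1K_p)).
Setting ζ = 0.4559: √(1.1K_p) = 0.91/(2·0.4559) = 0.9979, so K_p = 0.9958/1.1 = 0.905.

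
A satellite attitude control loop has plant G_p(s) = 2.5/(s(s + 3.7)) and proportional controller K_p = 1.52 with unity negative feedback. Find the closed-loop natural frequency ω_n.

ω_n = 1.95 rad/s

The closed-loop denominator is s(s+3.7) + 1.52·2.5 = s² + 3.7s + 3.8.
Matching s² + 2ζω_n s + ω_n²: ω_n = √3.8 = 1.949 rad/s and 2ζω_n = 3.7, so ζ = 3.7/(2·1.949) = 0.949.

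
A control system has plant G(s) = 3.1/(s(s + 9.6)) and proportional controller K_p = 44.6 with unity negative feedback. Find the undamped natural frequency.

With unity feedback the closed-loop characteristic equation is s² + 9.6s + 44.6·3.1 = s² + 9.6s + 138.3 = 0.
Matching s² + 2ζω_n s + ω_n²: ω_n = √138.3 = 11.76 rad/s and 2ζω_n = 9.6, so ζ = 9.6/(2·11.76) = 0.408.

ω_n = 11.8 rad/s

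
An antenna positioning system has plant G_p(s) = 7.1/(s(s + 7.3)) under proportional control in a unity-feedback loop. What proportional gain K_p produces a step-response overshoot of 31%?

From %OS = 100·exp(−πζ/√(1−ζ²)) = 31%, ζ = −ln(0.31)/√(π²+ln²(0.31)) = 0.3493.
Characteristic equation s² + 7.3s + 7.1K_p = 0 gives ζ = 7.3/(2√(7.1K_p)).
Setting ζ = 0.3493: √(7.1K_p) = 7.3/(2·0.3493) = 10.45, so K_p = 109.2/7.1 = 15.4.

K_p = 15.4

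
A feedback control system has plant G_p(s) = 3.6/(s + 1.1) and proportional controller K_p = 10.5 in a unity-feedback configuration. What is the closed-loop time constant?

Closed-loop transfer function: T(s) = K_p·G_p(s)/(1 + K_p·G_p(s)) = 37.8/(s + 1.1 + 37.8) = 37.8/(s + 38.9).
Time constant τ = 1/38.9 = 0.0257 s.

τ = 0.0257 s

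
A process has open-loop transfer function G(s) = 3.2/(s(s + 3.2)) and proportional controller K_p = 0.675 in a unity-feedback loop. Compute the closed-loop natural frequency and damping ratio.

ω_n = 1.47 rad/s, ζ = 1.09

1 + K_p·G(s) = 0 gives s² + 3.2s + 2.16 = 0.
Matching s² + 2ζω_n s + ω_n²: ω_n = √2.16 = 1.47 rad/s and 2ζω_n = 3.2, so ζ = 3.2/(2·1.47) = 1.09.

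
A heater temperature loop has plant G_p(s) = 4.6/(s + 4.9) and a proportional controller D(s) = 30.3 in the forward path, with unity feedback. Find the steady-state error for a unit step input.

The loop is type 0. Static position error constant K_pos = D(0)·G_p(0) = 30.3·0.9388 = 28.44.
Steady-state error to a unit step: e_ss = 1/(1+K_pos) = 1/29.44 = 0.034.

0.034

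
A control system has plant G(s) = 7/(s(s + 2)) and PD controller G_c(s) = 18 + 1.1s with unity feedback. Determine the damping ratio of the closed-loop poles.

ζ = 0.432

Forward path: (18 + 1.1s)·7/(s(s+2)). The closed-loop characteristic equation is s² + (2 + 7·1.1)s + 7·18 = 0.
That is s² + 9.7s + 126 = 0, so ω_n = 11.22 rad/s and ζ = 9.7/(2·11.22) = 0.4321.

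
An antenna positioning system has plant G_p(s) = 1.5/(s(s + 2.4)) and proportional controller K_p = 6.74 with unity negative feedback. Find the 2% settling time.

The closed-loop denominator s² + 2.4s + 10.11 gives ω_n = √10.11 = 3.18 and ζ = 2.4/(2ω_n) = 0.3774.
2% settling time T_s ≈ 4/(ζω_n) = 4/1.2 = 3.33 s.

T_s ≈ 3.33 s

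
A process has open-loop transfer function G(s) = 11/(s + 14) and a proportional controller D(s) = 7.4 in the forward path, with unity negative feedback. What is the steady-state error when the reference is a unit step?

The loop is type 0. Static position error constant K_pos = D(0)·G(0) = 7.4·0.7857 = 5.814.
Steady-state error to a unit step: e_ss = 1/(1+K_pos) = 1/6.814 = 0.147.

0.147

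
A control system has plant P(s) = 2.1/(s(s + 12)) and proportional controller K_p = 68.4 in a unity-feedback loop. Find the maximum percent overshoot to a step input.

16.3%

Closed-loop characteristic equation: s² + 12s + 143.6 = 0, so ω_n = 11.98 rad/s and ζ = 12/(2·11.98) = 0.5006.
%OS = 100·exp(−πζ/√(1−ζ²)) = 100·exp(−π·0.5006/√0.7494) = 16.3%.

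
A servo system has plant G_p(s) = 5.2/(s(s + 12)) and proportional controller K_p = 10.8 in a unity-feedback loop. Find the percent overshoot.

The closed-loop denominator s² + 12s + 56.16 gives ω_n = √56.16 = 7.494 and ζ = 12/(2ω_n) = 0.8006.
%OS = 100·exp(−πζ/√(1−ζ²)) = 100·exp(−π·0.8006/√0.359) = 1.5%.

1.5%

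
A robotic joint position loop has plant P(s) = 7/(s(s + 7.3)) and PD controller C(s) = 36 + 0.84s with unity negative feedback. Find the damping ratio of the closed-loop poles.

ζ = 0.415

Forward path: (36 + 0.84s)·7/(s(s+7.3)). The closed-loop characteristic equation is s² + (7.3 + 7·0.84)s + 7·36 = 0.
That is s² + 13.18s + 252 = 0, so ω_n = 15.87 rad/s and ζ = 13.18/(2·15.87) = 0.4151.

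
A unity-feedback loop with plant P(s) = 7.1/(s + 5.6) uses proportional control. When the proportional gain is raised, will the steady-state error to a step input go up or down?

e_ss = 1/(1 + K_p·P(0)); a larger K_p raises the denominator, so e_ss decreases.

decrease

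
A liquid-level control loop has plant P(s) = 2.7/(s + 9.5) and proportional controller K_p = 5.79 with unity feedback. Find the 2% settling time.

T_s ≈ 0.159 s

Closed-loop transfer function: T(s) = K_p·P(s)/(1 + K_p·P(s)) = 15.63/(s + 9.5 + 15.63) = 15.63/(s + 25.13).
Time constant τ = 1/25.13 = 0.03979 s, so the 2% settling time is about 4τ = 0.159 s.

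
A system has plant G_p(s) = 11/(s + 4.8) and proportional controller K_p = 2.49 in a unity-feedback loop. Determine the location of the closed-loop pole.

Closed-loop transfer function: T(s) = K_p·G_p(s)/(1 + K_p·G_p(s)) = 27.39/(s + 4.8 + 27.39) = 27.39/(s + 32.19).
The closed-loop pole is at s = −32.19.

s = -32.19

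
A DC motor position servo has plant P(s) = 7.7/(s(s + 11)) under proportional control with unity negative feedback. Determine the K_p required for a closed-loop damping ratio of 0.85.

K_p = 5.44

Closed-loop characteristic equation: s² + 11s + K_p·7.7 = 0.
So ω_n = √(7.7K_p) and 2ζω_n = 11, giving ζ = 11/(2√(7.7K_p)).
Setting ζ = 0.85: √(7.7K_p) = 11/(2·0.85) = 6.471, so K_p = 41.87/7.7 = 5.44.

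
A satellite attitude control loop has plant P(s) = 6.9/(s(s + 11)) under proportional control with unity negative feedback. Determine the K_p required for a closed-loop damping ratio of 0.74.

K_p = 8.01

Closed-loop characteristic equation: s² + 11s + K_p·6.9 = 0.
So ω_n = √(6.9K_p) and 2ζω_n = 11, giving ζ = 11/(2√(6.9K_p)).
Setting ζ = 0.74: √(6.9K_p) = 11/(2·0.74) = 7.432, so K_p = 55.24/6.9 = 8.01.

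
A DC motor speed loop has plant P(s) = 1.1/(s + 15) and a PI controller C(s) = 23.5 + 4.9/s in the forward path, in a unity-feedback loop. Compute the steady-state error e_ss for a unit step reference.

The open loop C(s)P(s) has a pole at the origin (type 1), so the static position error constant is infinite and e_ss = 1/(1+∞) = 0.

0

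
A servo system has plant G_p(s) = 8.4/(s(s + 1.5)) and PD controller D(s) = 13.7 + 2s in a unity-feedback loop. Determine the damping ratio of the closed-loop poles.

Forward path: (13.7 + 2s)·8.4/(s(s+1.5)). The closed-loop characteristic equation is s² + (1.5 + 8.4·2)s + 8.4·13.7 = 0.
That is s² + 18.3s + 115.1 = 0, so ω_n = 10.73 rad/s and ζ = 18.3/(2·10.73) = 0.8529.

ζ = 0.853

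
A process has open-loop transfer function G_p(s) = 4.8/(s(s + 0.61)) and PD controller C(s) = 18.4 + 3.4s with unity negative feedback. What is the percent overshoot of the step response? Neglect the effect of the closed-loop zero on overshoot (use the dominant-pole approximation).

0.148%

Forward path: (18.4 + 3.4s)·4.8/(s(s+0.61)). The closed-loop characteristic equation is s² + (0.61 + 4.8·3.4)s + 4.8·18.4 = 0.
That is s² + 16.93s + 88.32 = 0, so ω_n = 9.398 rad/s and ζ = 16.93/(2·9.398) = 0.9007.
%OS = 100·exp(−πζ/√(1−ζ²)) = 0.148%.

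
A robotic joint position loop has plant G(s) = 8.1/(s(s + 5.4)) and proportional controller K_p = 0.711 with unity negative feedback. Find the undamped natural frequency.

ω_n = 2.4 rad/s

The closed-loop denominator is s(s+5.4) + 0.711·8.1 = s² + 5.4s + 5.759.
Matching s² + 2ζω_n s + ω_n²: ω_n = √5.759 = 2.4 rad/s and 2ζω_n = 5.4, so ζ = 5.4/(2·2.4) = 1.13.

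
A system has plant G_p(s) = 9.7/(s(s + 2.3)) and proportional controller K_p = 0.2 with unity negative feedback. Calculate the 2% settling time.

The closed-loop denominator s² + 2.3s + 1.94 gives ω_n = √1.94 = 1.393 and ζ = 2.3/(2ω_n) = 0.8257.
2% settling time T_s ≈ 4/(ζω_n) = 4/1.15 = 3.48 s.

T_s ≈ 3.48 s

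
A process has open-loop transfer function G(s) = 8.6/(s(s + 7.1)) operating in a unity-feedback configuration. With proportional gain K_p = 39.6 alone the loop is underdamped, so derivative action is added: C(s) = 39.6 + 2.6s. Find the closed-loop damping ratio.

ζ = 0.798

Forward path: (39.6 + 2.6s)·8.6/(s(s+7.1)). The closed-loop characteristic equation is s² + (7.1 + 8.6·2.6)s + 8.6·39.6 = 0.
That is s² + 29.46s + 340.6 = 0, so ω_n = 18.45 rad/s and ζ = 29.46/(2·18.45) = 0.7982.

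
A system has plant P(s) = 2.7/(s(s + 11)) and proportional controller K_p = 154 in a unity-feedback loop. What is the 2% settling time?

Closed-loop characteristic equation: s² + 11s + 415.8 = 0, so ω_n = 20.39 rad/s and ζ = 11/(2·20.39) = 0.2697.
2% settling time T_s ≈ 4/(ζω_n) = 4/5.5 = 0.727 s.

T_s ≈ 0.727 s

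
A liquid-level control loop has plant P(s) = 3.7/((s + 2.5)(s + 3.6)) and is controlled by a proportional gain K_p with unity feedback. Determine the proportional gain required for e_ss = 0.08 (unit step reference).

K_p = 28

For a type-0 loop with proportional control, e_ss = 1/(1 + K_p·P(0)).
P(0) = 0.4111. Require 1/(1 + K_p·0.4111) = 0.08, so 1 + 0.4111·K_p = 12.5.
K_p = (12.5 − 1)/0.4111 = 28.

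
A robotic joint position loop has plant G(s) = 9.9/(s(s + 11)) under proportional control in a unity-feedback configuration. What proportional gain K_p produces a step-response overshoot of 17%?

From %OS = 100·exp(−πζ/√(1−ζ²)) = 17%, ζ = −ln(0.17)/√(π²+ln²(0.17)) = 0.4913.
Characteristic equation s² + 11s + 9.9K_p = 0 gives ζ = 11/(2√(9.9K_p)).
Setting ζ = 0.4913: √(9.9K_p) = 11/(2·0.4913) = 11.2, so K_p = 125.3/9.9 = 12.7.

K_p = 12.7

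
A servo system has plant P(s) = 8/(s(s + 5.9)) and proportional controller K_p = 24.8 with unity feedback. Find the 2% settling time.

From 1 + K_pP(s) = 0: s² + 5.9s + 198.4 = 0 ⇒ ω_n = 14.09, ζ = 0.2094.
2% settling time T_s ≈ 4/(ζω_n) = 4/2.95 = 1.36 s.

T_s ≈ 1.36 s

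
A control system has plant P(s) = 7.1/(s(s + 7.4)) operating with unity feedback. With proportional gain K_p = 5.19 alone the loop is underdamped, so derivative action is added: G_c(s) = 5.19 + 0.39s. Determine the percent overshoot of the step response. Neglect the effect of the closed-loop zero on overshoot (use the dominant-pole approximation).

0.809%

Forward path: (5.19 + 0.39s)·7.1/(s(s+7.4)). The closed-loop characteristic equation is s² + (7.4 + 7.1·0.39)s + 7.1·5.19 = 0.
That is s² + 10.17s + 36.85 = 0, so ω_n = 6.07 rad/s and ζ = 10.17/(2·6.07) = 0.8376.
%OS = 100·exp(−πζ/√(1−ζ²)) = 0.809%.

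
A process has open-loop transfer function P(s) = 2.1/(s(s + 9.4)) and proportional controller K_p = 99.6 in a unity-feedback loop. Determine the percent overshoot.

Closed-loop characteristic equation: s² + 9.4s + 209.2 = 0, so ω_n = 14.46 rad/s and ζ = 9.4/(2·14.46) = 0.325.
%OS = 100·exp(−πζ/√(1−ζ²)) = 100·exp(−π·0.325/√0.8944) = 34%.

34%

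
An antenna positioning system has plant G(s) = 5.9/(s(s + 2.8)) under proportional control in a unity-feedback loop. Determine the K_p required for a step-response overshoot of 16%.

K_p = 1.31

From %OS = 100·exp(−πζ/√(1−ζ²)) = 16%, ζ = −ln(0.16)/√(π²+ln²(0.16)) = 0.5039.
Characteristic equation s² + 2.8s + 5.9K_p = 0 gives ζ = 2.8/(2√(5.9K_p)).
Setting ζ = 0.5039: √(5.9K_p) = 2.8/(2·0.5039) = 2.779, so K_p = 7.72/5.9 = 1.31.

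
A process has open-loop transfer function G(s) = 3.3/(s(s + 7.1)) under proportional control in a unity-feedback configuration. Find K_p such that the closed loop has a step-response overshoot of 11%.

From %OS = 100·exp(−πζ/√(1−ζ²)) = 11%, ζ = −ln(0.11)/√(π²+ln²(0.11)) = 0.5749.
Characteristic equation s² + 7.1s + 3.3K_p = 0 gives ζ = 7.1/(2√(3.3K_p)).
Setting ζ = 0.5749: √(3.3K_p) = 7.1/(2·0.5749) = 6.175, so K_p = 38.13/3.3 = 11.6.

K_p = 11.6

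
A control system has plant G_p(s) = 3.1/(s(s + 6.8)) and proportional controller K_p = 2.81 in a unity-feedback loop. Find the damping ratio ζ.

With unity feedback the closed-loop characteristic equation is s² + 6.8s + 2.81·3.1 = s² + 6.8s + 8.711 = 0.
So ω_n² = 8.711 ⇒ ω_n = 2.951 rad/s, and ζ = 6.8/(2ω_n) = 1.15.

ζ = 1.15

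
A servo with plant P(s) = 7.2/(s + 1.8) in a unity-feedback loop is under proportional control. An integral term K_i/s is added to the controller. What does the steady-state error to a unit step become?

0

The integrator makes K_pos = lim_{s→0} C(s)G(s) infinite, so e_ss = 1/(1+K_pos) = 0.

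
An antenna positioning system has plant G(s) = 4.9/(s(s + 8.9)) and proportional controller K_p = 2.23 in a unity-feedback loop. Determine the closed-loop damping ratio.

The closed-loop denominator is s(s+8.9) + 2.23·4.9 = s² + 8.9s + 10.93.
So ω_n² = 10.93 ⇒ ω_n = 3.306 rad/s, and ζ = 8.9/(2ω_n) = 1.35.

ζ = 1.35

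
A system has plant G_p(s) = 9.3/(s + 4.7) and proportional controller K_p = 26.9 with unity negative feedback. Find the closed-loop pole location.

s = -254.9

Closed-loop transfer function: T(s) = K_p·G_p(s)/(1 + K_p·G_p(s)) = 250.2/(s + 4.7 + 250.2) = 250.2/(s + 254.9).
The closed-loop pole is at s = −254.9.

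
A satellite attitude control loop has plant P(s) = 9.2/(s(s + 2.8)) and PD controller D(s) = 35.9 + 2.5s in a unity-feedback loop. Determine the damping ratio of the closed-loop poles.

ζ = 0.71

Forward path: (35.9 + 2.5s)·9.2/(s(s+2.8)). The closed-loop characteristic equation is s² + (2.8 + 9.2·2.5)s + 9.2·35.9 = 0.
That is s² + 25.8s + 330.3 = 0, so ω_n = 18.17 rad/s and ζ = 25.8/(2·18.17) = 0.7098.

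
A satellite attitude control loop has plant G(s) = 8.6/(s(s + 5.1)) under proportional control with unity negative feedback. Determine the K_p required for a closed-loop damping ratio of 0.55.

K_p = 2.5

Closed-loop characteristic equation: s² + 5.1s + K_p·8.6 = 0.
So ω_n = √(8.6K_p) and 2ζω_n = 5.1, giving ζ = 5.1/(2√(8.6K_p)).
Setting ζ = 0.55: √(8.6K_p) = 5.1/(2·0.55) = 4.636, so K_p = 21.5/8.6 = 2.5.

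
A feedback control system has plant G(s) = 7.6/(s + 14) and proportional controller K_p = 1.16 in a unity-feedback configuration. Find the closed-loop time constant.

Closed-loop transfer function: T(s) = K_p·G(s)/(1 + K_p·G(s)) = 8.816/(s + 14 + 8.816) = 8.816/(s + 22.82).
Time constant τ = 1/22.82 = 0.0438 s.

τ = 0.0438 s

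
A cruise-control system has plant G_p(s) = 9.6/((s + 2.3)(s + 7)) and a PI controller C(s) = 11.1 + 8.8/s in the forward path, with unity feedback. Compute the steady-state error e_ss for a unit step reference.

The open loop C(s)G_p(s) has a pole at the origin (type 1), so the static position error constant is infinite and e_ss = 1/(1+∞) = 0.

0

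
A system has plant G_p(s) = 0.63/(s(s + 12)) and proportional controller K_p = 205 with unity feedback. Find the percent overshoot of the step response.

The closed-loop denominator s² + 12s + 129.2 gives ω_n = √129.2 = 11.36 and ζ = 12/(2ω_n) = 0.528.
%OS = 100·exp(−πζ/√(1−ζ²)) = 100·exp(−π·0.528/√0.7213) = 14.2%.

14.2%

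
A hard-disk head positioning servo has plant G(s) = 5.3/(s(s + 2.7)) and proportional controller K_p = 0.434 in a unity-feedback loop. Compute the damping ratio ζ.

With unity feedback the closed-loop characteristic equation is s² + 2.7s + 0.434·5.3 = s² + 2.7s + 2.3 = 0.
Matching s² + 2ζω_n s + ω_n²: ω_n = √2.3 = 1.517 rad/s and 2ζω_n = 2.7, so ζ = 2.7/(2·1.517) = 0.89.

ζ = 0.89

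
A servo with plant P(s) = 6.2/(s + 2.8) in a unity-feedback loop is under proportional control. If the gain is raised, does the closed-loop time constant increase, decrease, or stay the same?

decrease

Closed-loop pole is at s = −(2.8+K_p·6.2); larger K_p moves it further left, so τ = 1/(2.8+K_p·6.2) decreases.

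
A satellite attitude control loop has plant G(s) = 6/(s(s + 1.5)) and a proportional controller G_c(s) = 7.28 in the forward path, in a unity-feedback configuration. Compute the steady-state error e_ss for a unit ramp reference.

The loop has one pole at the origin (type 1). Velocity error constant K_v = lim_{s→0} s·G_c(s)G(s) = 7.28·6/1.5 = 29.12.
Steady-state error to a unit ramp: e_ss = 1/K_v = 0.0343.

0.0343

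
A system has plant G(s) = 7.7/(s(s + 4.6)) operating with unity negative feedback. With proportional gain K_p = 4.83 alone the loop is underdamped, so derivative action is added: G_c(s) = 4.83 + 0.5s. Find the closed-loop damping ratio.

Forward path: (4.83 + 0.5s)·7.7/(s(s+4.6)). The closed-loop characteristic equation is s² + (4.6 + 7.7·0.5)s + 7.7·4.83 = 0.
That is s² + 8.45s + 37.19 = 0, so ω_n = 6.098 rad/s and ζ = 8.45/(2·6.098) = 0.6928.

ζ = 0.693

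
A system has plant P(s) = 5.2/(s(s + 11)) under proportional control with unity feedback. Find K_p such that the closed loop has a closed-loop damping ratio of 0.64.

Closed-loop characteristic equation: s² + 11s + K_p·5.2 = 0.
So ω_n = √(5.2K_p) and 2ζω_n = 11, giving ζ = 11/(2√(5.2K_p)).
Setting ζ = 0.64: √(5.2K_p) = 11/(2·0.64) = 8.594, so K_p = 73.85/5.2 = 14.2.

K_p = 14.2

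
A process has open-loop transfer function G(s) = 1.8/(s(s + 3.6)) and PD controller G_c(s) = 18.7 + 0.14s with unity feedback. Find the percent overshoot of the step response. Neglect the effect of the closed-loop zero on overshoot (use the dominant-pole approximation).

33.1%

Forward path: (18.7 + 0.14s)·1.8/(s(s+3.6)). The closed-loop characteristic equation is s² + (3.6 + 1.8·0.14)s + 1.8·18.7 = 0.
That is s² + 3.852s + 33.66 = 0, so ω_n = 5.802 rad/s and ζ = 3.852/(2·5.802) = 0.332.
%OS = 100·exp(−πζ/√(1−ζ²)) = 33.1%.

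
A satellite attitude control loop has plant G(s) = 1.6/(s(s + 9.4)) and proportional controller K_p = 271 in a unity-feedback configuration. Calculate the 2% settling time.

T_s ≈ 0.851 s

The closed-loop denominator s² + 9.4s + 433.6 gives ω_n = √433.6 = 20.82 and ζ = 9.4/(2ω_n) = 0.2257.
2% settling time T_s ≈ 4/(ζω_n) = 4/4.7 = 0.851 s.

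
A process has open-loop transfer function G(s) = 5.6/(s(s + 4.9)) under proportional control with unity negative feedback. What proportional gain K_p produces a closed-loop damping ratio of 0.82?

K_p = 1.59

Closed-loop characteristic equation: s² + 4.9s + K_p·5.6 = 0.
So ω_n = √(5.6K_p) and 2ζω_n = 4.9, giving ζ = 4.9/(2√(5.6K_p)).
Setting ζ = 0.82: √(5.6K_p) = 4.9/(2·0.82) = 2.988, so K_p = 8.927/5.6 = 1.59.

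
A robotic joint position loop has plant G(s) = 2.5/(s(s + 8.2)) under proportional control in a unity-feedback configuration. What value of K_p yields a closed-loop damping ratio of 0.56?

K_p = 21.4

Closed-loop characteristic equation: s² + 8.2s + K_p·2.5 = 0.
So ω_n = √(2.5K_p) and 2ζω_n = 8.2, giving ζ = 8.2/(2√(2.5K_p)).
Setting ζ = 0.56: √(2.5K_p) = 8.2/(2·0.56) = 7.321, so K_p = 53.6/2.5 = 21.4.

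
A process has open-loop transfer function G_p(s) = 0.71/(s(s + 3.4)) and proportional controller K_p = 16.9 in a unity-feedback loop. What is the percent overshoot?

From 1 + K_pG_p(s) = 0: s² + 3.4s + 12 = 0 ⇒ ω_n = 3.464, ζ = 0.4908.
%OS = 100·exp(−πζ/√(1−ζ²)) = 100·exp(−π·0.4908/√0.7591) = 17%.

17%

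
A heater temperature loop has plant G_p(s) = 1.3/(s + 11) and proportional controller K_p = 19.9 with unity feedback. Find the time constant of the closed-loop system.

Closed-loop transfer function: T(s) = K_p·G_p(s)/(1 + K_p·G_p(s)) = 25.87/(s + 11 + 25.87) = 25.87/(s + 36.87).
Time constant τ = 1/36.87 = 0.0271 s.

τ = 0.0271 s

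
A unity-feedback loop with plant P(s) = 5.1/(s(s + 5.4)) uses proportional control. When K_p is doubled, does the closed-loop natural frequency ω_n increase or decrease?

increase

ω_n = √(5.1·K_p), which grows with K_p.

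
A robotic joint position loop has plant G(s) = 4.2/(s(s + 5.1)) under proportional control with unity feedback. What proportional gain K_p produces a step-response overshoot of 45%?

K_p = 25.5

From %OS = 100·exp(−πζ/√(1−ζ²)) = 45%, ζ = −ln(0.45)/√(π²+ln²(0.45)) = 0.2463.
Characteristic equation s² + 5.1s + 4.2K_p = 0 gives ζ = 5.1/(2√(4.2K_p)).
Setting ζ = 0.2463: √(4.2K_p) = 5.1/(2·0.2463) = 10.35, so K_p = 107.2/4.2 = 25.5.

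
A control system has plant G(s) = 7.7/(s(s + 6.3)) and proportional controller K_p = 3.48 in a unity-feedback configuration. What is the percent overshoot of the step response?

Closed-loop characteristic equation: s² + 6.3s + 26.8 = 0, so ω_n = 5.176 rad/s and ζ = 6.3/(2·5.176) = 0.6085.
%OS = 100·exp(−πζ/√(1−ζ²)) = 100·exp(−π·0.6085/√0.6297) = 8.99%.

8.99%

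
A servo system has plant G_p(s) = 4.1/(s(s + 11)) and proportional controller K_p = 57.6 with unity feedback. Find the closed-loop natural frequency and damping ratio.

With unity feedback the closed-loop characteristic equation is s² + 11s + 57.6·4.1 = s² + 11s + 236.2 = 0.
So ω_n² = 236.2 ⇒ ω_n = 15.37 rad/s, and ζ = 11/(2ω_n) = 0.358.

ω_n = 15.4 rad/s, ζ = 0.358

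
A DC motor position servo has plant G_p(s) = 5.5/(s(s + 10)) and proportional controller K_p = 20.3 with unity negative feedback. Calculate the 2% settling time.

T_s ≈ 0.8 s

The closed-loop denominator s² + 10s + 111.7 gives ω_n = √111.7 = 10.57 and ζ = 10/(2ω_n) = 0.4732.
2% settling time T_s ≈ 4/(ζω_n) = 4/5 = 0.8 s.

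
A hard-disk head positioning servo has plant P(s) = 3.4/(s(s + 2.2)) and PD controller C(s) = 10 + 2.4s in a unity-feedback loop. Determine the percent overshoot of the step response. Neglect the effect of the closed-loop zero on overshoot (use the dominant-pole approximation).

0.229%

Forward path: (10 + 2.4s)·3.4/(s(s+2.2)). The closed-loop characteristic equation is s² + (2.2 + 3.4·2.4)s + 3.4·10 = 0.
That is s² + 10.36s + 34 = 0, so ω_n = 5.831 rad/s and ζ = 10.36/(2·5.831) = 0.8884.
%OS = 100·exp(−πζ/√(1−ζ²)) = 0.229%.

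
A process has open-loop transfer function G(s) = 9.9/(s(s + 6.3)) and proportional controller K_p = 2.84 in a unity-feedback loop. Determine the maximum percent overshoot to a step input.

From 1 + K_pG(s) = 0: s² + 6.3s + 28.12 = 0 ⇒ ω_n = 5.302, ζ = 0.5941.
%OS = 100·exp(−πζ/√(1−ζ²)) = 100·exp(−π·0.5941/√0.6471) = 9.83%.

9.83%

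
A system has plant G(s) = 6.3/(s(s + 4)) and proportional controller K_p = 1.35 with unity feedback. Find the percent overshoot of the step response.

Closed-loop characteristic equation: s² + 4s + 8.505 = 0, so ω_n = 2.916 rad/s and ζ = 4/(2·2.916) = 0.6858.
%OS = 100·exp(−πζ/√(1−ζ²)) = 100·exp(−π·0.6858/√0.5297) = 5.18%.

5.18%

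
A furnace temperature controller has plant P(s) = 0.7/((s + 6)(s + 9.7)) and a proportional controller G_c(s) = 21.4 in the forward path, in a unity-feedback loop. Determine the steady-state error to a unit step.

0.795

The loop is type 0. Static position error constant K_pos = G_c(0)·P(0) = 21.4·0.01203 = 0.2574.
Steady-state error to a unit step: e_ss = 1/(1+K_pos) = 1/1.257 = 0.795.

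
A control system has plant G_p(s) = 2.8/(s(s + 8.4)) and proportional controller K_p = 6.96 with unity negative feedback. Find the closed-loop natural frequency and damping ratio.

The closed-loop denominator is s(s+8.4) + 6.96·2.8 = s² + 8.4s + 19.49.
Matching s² + 2ζω_n s + ω_n²: ω_n = √19.49 = 4.415 rad/s and 2ζω_n = 8.4, so ζ = 8.4/(2·4.415) = 0.951.

ω_n = 4.41 rad/s, ζ = 0.951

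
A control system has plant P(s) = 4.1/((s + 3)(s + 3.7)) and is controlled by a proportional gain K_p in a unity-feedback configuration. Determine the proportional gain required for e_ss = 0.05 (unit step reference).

Steady-state error for a unit step on this type-0 loop is 1/(1 + K_p·P(0)).
P(0) = 0.3694. Require 1/(1 + K_p·0.3694) = 0.05, so 1 + 0.3694·K_p = 20.
K_p = (20 − 1)/0.3694 = 51.4.

K_p = 51.4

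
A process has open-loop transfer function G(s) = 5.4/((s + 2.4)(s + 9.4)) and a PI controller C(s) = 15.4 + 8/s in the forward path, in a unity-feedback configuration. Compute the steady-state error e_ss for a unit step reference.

0

The open loop C(s)G(s) has a pole at the origin (type 1), so the static position error constant is infinite and e_ss = 1/(1+∞) = 0.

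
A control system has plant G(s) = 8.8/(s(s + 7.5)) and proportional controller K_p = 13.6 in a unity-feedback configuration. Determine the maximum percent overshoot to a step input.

31.8%

Closed-loop characteristic equation: s² + 7.5s + 119.7 = 0, so ω_n = 10.94 rad/s and ζ = 7.5/(2·10.94) = 0.3428.
%OS = 100·exp(−πζ/√(1−ζ²)) = 100·exp(−π·0.3428/√0.8825) = 31.8%.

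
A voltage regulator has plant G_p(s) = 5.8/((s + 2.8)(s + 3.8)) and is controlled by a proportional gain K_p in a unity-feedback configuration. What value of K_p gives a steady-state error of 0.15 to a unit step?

K_p = 10.4

The loop is type 0, so e_ss(step) = 1/(1 + K_pos) with K_pos = K_p·G_p(0).
G_p(0) = 0.5451. Require 1/(1 + K_p·0.5451) = 0.15, so 1 + 0.5451·K_p = 6.667.
K_p = (6.667 − 1)/0.5451 = 10.4.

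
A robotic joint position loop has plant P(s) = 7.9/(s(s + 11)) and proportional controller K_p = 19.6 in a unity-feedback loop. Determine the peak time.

T_p = 0.281 s

Closed-loop characteristic equation: s² + 11s + 154.8 = 0, so ω_n = 12.44 rad/s and ζ = 11/(2·12.44) = 0.442.
Damped frequency ω_d = ω_n√(1−ζ²) = 11.16 rad/s, so peak time T_p = π/ω_d = 0.281 s.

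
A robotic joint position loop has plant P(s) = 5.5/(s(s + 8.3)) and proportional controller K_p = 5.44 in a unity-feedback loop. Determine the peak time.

Closed-loop characteristic equation: s² + 8.3s + 29.92 = 0, so ω_n = 5.47 rad/s and ζ = 8.3/(2·5.47) = 0.7587.
Damped frequency ω_d = ω_n√(1−ζ²) = 3.563 rad/s, so peak time T_p = π/ω_d = 0.882 s.

T_p = 0.882 s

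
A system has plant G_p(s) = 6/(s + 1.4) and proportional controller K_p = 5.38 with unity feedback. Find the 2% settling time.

T_s ≈ 0.119 s

Closed-loop transfer function: T(s) = K_p·G_p(s)/(1 + K_p·G_p(s)) = 32.28/(s + 1.4 + 32.28) = 32.28/(s + 33.68).
Time constant τ = 1/33.68 = 0.02969 s, so the 2% settling time is about 4τ = 0.119 s.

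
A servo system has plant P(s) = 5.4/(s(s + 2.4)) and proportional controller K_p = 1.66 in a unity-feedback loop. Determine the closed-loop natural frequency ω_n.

With unity feedback the closed-loop characteristic equation is s² + 2.4s + 1.66·5.4 = s² + 2.4s + 8.964 = 0.
Matching s² + 2ζω_n s + ω_n²: ω_n = √8.964 = 2.994 rad/s and 2ζω_n = 2.4, so ζ = 2.4/(2·2.994) = 0.401.

ω_n = 2.99 rad/s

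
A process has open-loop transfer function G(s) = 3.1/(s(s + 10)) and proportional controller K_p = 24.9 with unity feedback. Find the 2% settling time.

From 1 + K_pG(s) = 0: s² + 10s + 77.19 = 0 ⇒ ω_n = 8.786, ζ = 0.5691.
2% settling time T_s ≈ 4/(ζω_n) = 4/5 = 0.8 s.

T_s ≈ 0.8 s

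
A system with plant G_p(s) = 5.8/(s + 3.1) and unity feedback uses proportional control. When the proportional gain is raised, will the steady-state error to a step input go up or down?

decrease

The position error constant K_pos = K_p·G_p(0) grows with K_p, and e_ss = 1/(1+K_pos) falls.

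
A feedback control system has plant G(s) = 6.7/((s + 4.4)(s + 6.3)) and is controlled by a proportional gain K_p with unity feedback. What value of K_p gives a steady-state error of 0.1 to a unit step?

K_p = 37.2

Steady-state error for a unit step on this type-0 loop is 1/(1 + K_p·G(0)).
G(0) = 0.2417. Require 1/(1 + K_p·0.2417) = 0.1, so 1 + 0.2417·K_p = 10.
K_p = (10 − 1)/0.2417 = 37.2.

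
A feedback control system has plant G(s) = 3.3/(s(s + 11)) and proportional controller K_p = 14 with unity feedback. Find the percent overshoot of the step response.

1.32%

Closed-loop characteristic equation: s² + 11s + 46.2 = 0, so ω_n = 6.797 rad/s and ζ = 11/(2·6.797) = 0.8092.
%OS = 100·exp(−πζ/√(1−ζ²)) = 100·exp(−π·0.8092/√0.3452) = 1.32%.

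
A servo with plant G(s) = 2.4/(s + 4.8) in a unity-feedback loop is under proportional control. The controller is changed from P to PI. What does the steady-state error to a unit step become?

Adding integral action puts a pole at s = 0 in the forward path, raising the system type to 1; a type-1 loop has zero steady-state error to a step.

0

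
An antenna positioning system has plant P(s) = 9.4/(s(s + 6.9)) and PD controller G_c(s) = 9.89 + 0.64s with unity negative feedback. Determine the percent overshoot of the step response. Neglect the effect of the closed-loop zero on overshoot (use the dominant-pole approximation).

Forward path: (9.89 + 0.64s)·9.4/(s(s+6.9)). The closed-loop characteristic equation is s² + (6.9 + 9.4·0.64)s + 9.4·9.89 = 0.
That is s² + 12.92s + 92.97 = 0, so ω_n = 9.642 rad/s and ζ = 12.92/(2·9.642) = 0.6698.
%OS = 100·exp(−πζ/√(1−ζ²)) = 5.88%.

5.88%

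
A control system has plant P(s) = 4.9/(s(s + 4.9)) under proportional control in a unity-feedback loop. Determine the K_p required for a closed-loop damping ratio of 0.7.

Closed-loop characteristic equation: s² + 4.9s + K_p·4.9 = 0.
So ω_n = √(4.9K_p) and 2ζω_n = 4.9, giving ζ = 4.9/(2√(4.9K_p)).
Setting ζ = 0.7: √(4.9K_p) = 4.9/(2·0.7) = 3.5, so K_p = 12.25/4.9 = 2.5.

K_p = 2.5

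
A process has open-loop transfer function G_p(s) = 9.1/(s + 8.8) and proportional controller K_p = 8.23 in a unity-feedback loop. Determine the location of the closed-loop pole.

s = -83.69

Closed-loop transfer function: T(s) = K_p·G_p(s)/(1 + K_p·G_p(s)) = 74.89/(s + 8.8 + 74.89) = 74.89/(s + 83.69).
The closed-loop pole is at s = −83.69.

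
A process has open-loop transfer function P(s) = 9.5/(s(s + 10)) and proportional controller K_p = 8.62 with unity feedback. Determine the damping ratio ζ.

ζ = 0.553

With unity feedback the closed-loop characteristic equation is s² + 10s + 8.62·9.5 = s² + 10s + 81.89 = 0.
So ω_n² = 81.89 ⇒ ω_n = 9.049 rad/s, and ζ = 10/(2ω_n) = 0.553.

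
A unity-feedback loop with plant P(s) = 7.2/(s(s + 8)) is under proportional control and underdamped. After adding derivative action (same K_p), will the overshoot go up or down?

With PD the characteristic equation becomes s² + (a + K·K_d)s + K·K_p = 0; the damping term grows, ζ rises, overshoot falls.

decrease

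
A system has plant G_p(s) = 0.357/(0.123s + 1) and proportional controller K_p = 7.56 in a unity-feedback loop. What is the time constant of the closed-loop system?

τ = 0.0333 s

Closed loop: T(s) = K_p·G_p/(1+K_p·G_p) = 2.699/(0.123s + 1 + 2.699), with pole at s = −(1 + 2.699)/0.123 = −30.07.
Closed-loop time constant τ = 1/30.07 = 0.0333 s.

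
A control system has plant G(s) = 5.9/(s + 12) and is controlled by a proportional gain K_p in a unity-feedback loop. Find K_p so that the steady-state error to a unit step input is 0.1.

K_p = 18.3

Steady-state error for a unit step on this type-0 loop is 1/(1 + K_p·G(0)).
G(0) = 0.4917. Require 1/(1 + K_p·0.4917) = 0.1, so 1 + 0.4917·K_p = 10.
K_p = (10 − 1)/0.4917 = 18.3.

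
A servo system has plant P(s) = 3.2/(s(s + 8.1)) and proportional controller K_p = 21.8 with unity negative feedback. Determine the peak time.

T_p = 0.43 s

From 1 + K_pP(s) = 0: s² + 8.1s + 69.76 = 0 ⇒ ω_n = 8.352, ζ = 0.4849.
Damped frequency ω_d = ω_n√(1−ζ²) = 7.305 rad/s, so peak time T_p = π/ω_d = 0.43 s.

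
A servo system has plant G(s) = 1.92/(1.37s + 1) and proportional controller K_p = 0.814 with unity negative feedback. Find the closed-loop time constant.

Closed loop: T(s) = K_p·G/(1+K_p·G) = 1.563/(1.37s + 1 + 1.563), with pole at s = −(1 + 1.563)/1.37 = −1.871.
Closed-loop time constant τ = 1/1.871 = 0.535 s.

τ = 0.535 s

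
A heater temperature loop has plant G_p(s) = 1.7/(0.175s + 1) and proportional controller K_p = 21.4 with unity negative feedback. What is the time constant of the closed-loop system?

Closed loop: T(s) = K_p·G_p/(1+K_p·G_p) = 36.38/(0.175s + 1 + 36.38), with pole at s = −(1 + 36.38)/0.175 = −213.6.
Closed-loop time constant τ = 1/213.6 = 0.00468 s.

τ = 0.00468 s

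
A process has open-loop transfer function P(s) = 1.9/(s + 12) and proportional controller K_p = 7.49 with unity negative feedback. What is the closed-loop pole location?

Closed-loop transfer function: T(s) = K_p·P(s)/(1 + K_p·P(s)) = 14.23/(s + 12 + 14.23) = 14.23/(s + 26.23).
The closed-loop pole is at s = −26.23.

s = -26.23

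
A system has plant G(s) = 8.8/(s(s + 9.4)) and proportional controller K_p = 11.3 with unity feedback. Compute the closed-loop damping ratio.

The closed-loop denominator is s(s+9.4) + 11.3·8.8 = s² + 9.4s + 99.44.
So ω_n² = 99.44 ⇒ ω_n = 9.972 rad/s, and ζ = 9.4/(2ω_n) = 0.471.

ζ = 0.471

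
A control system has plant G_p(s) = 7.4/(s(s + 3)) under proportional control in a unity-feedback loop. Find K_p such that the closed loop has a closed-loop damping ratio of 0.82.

Closed-loop characteristic equation: s² + 3s + K_p·7.4 = 0.
So ω_n = √(7.4K_p) and 2ζω_n = 3, giving ζ = 3/(2√(7.4K_p)).
Setting ζ = 0.82: √(7.4K_p) = 3/(2·0.82) = 1.829, so K_p = 3.346/7.4 = 0.452.

K_p = 0.452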